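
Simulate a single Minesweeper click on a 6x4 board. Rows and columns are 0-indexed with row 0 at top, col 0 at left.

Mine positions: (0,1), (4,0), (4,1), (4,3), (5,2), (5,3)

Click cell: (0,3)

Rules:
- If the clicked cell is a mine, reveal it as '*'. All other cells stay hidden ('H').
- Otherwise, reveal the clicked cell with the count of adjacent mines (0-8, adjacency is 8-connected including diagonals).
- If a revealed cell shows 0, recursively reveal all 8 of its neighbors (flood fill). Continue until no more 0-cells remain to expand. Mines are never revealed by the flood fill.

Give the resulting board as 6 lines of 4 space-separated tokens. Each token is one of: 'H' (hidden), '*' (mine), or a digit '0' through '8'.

H H 1 0
1 1 1 0
0 0 0 0
2 2 2 1
H H H H
H H H H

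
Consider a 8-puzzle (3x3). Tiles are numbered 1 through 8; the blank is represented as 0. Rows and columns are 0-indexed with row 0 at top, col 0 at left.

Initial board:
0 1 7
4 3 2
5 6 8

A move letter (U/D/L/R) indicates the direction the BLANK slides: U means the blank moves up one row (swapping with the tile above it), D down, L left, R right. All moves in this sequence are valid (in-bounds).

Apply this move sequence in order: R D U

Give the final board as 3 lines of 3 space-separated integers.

After move 1 (R):
1 0 7
4 3 2
5 6 8

After move 2 (D):
1 3 7
4 0 2
5 6 8

After move 3 (U):
1 0 7
4 3 2
5 6 8

Answer: 1 0 7
4 3 2
5 6 8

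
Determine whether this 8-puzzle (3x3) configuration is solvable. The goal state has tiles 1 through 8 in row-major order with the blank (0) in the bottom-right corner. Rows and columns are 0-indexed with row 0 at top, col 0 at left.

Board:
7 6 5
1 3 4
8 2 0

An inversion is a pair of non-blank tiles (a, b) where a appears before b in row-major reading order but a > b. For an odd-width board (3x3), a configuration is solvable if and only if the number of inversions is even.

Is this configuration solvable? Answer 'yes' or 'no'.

Inversions (pairs i<j in row-major order where tile[i] > tile[j] > 0): 18
18 is even, so the puzzle is solvable.

Answer: yes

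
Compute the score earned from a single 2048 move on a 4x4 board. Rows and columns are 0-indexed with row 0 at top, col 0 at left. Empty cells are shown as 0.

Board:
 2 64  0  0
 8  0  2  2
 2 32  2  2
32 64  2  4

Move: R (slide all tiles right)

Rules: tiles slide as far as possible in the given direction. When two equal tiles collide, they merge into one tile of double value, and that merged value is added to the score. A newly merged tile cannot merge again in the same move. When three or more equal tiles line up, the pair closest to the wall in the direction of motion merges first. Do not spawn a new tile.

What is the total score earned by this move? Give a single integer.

Slide right:
row 0: [2, 64, 0, 0] -> [0, 0, 2, 64]  score +0 (running 0)
row 1: [8, 0, 2, 2] -> [0, 0, 8, 4]  score +4 (running 4)
row 2: [2, 32, 2, 2] -> [0, 2, 32, 4]  score +4 (running 8)
row 3: [32, 64, 2, 4] -> [32, 64, 2, 4]  score +0 (running 8)
Board after move:
 0  0  2 64
 0  0  8  4
 0  2 32  4
32 64  2  4

Answer: 8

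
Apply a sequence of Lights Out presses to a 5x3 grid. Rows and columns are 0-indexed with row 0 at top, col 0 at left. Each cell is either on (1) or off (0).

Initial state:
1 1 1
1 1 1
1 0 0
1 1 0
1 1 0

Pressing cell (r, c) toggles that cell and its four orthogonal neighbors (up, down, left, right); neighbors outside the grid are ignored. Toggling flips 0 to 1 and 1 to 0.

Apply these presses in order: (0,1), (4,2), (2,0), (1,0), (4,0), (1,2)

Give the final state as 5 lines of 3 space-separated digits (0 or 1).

After press 1 at (0,1):
0 0 0
1 0 1
1 0 0
1 1 0
1 1 0

After press 2 at (4,2):
0 0 0
1 0 1
1 0 0
1 1 1
1 0 1

After press 3 at (2,0):
0 0 0
0 0 1
0 1 0
0 1 1
1 0 1

After press 4 at (1,0):
1 0 0
1 1 1
1 1 0
0 1 1
1 0 1

After press 5 at (4,0):
1 0 0
1 1 1
1 1 0
1 1 1
0 1 1

After press 6 at (1,2):
1 0 1
1 0 0
1 1 1
1 1 1
0 1 1

Answer: 1 0 1
1 0 0
1 1 1
1 1 1
0 1 1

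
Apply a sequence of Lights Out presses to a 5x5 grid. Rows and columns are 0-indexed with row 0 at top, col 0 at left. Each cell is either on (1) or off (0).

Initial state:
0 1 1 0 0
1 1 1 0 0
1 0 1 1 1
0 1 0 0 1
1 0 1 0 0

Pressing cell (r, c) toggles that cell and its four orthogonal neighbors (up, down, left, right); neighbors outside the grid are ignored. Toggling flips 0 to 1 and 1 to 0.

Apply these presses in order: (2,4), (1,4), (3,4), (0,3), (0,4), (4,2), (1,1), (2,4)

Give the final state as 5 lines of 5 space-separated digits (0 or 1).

After press 1 at (2,4):
0 1 1 0 0
1 1 1 0 1
1 0 1 0 0
0 1 0 0 0
1 0 1 0 0

After press 2 at (1,4):
0 1 1 0 1
1 1 1 1 0
1 0 1 0 1
0 1 0 0 0
1 0 1 0 0

After press 3 at (3,4):
0 1 1 0 1
1 1 1 1 0
1 0 1 0 0
0 1 0 1 1
1 0 1 0 1

After press 4 at (0,3):
0 1 0 1 0
1 1 1 0 0
1 0 1 0 0
0 1 0 1 1
1 0 1 0 1

After press 5 at (0,4):
0 1 0 0 1
1 1 1 0 1
1 0 1 0 0
0 1 0 1 1
1 0 1 0 1

After press 6 at (4,2):
0 1 0 0 1
1 1 1 0 1
1 0 1 0 0
0 1 1 1 1
1 1 0 1 1

After press 7 at (1,1):
0 0 0 0 1
0 0 0 0 1
1 1 1 0 0
0 1 1 1 1
1 1 0 1 1

After press 8 at (2,4):
0 0 0 0 1
0 0 0 0 0
1 1 1 1 1
0 1 1 1 0
1 1 0 1 1

Answer: 0 0 0 0 1
0 0 0 0 0
1 1 1 1 1
0 1 1 1 0
1 1 0 1 1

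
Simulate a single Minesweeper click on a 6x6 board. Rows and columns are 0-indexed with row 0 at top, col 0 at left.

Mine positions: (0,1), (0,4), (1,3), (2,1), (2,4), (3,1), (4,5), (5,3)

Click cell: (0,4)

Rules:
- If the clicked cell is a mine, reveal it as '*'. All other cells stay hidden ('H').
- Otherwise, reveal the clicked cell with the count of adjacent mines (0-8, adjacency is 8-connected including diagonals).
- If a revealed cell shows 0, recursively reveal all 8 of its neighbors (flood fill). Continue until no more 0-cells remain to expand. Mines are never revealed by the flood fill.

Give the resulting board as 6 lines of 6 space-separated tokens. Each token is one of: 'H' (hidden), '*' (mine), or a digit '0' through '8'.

H H H H * H
H H H H H H
H H H H H H
H H H H H H
H H H H H H
H H H H H H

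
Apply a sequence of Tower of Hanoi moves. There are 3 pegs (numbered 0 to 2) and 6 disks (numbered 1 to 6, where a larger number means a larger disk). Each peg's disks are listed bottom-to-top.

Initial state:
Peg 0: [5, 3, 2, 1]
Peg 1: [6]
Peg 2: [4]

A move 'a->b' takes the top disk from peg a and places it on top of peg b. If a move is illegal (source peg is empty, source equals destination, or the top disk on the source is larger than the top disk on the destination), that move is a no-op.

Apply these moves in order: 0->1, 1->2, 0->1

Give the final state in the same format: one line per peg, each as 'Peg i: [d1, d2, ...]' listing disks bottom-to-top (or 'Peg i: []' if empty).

Answer: Peg 0: [5, 3]
Peg 1: [6, 2]
Peg 2: [4, 1]

Derivation:
After move 1 (0->1):
Peg 0: [5, 3, 2]
Peg 1: [6, 1]
Peg 2: [4]

After move 2 (1->2):
Peg 0: [5, 3, 2]
Peg 1: [6]
Peg 2: [4, 1]

After move 3 (0->1):
Peg 0: [5, 3]
Peg 1: [6, 2]
Peg 2: [4, 1]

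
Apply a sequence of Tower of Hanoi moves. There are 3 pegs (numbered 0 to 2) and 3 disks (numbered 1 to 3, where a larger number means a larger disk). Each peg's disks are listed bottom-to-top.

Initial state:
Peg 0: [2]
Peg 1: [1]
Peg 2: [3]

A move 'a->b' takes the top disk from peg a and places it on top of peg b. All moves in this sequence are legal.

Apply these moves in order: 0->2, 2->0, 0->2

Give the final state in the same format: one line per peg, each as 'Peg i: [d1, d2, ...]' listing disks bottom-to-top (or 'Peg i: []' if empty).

Answer: Peg 0: []
Peg 1: [1]
Peg 2: [3, 2]

Derivation:
After move 1 (0->2):
Peg 0: []
Peg 1: [1]
Peg 2: [3, 2]

After move 2 (2->0):
Peg 0: [2]
Peg 1: [1]
Peg 2: [3]

After move 3 (0->2):
Peg 0: []
Peg 1: [1]
Peg 2: [3, 2]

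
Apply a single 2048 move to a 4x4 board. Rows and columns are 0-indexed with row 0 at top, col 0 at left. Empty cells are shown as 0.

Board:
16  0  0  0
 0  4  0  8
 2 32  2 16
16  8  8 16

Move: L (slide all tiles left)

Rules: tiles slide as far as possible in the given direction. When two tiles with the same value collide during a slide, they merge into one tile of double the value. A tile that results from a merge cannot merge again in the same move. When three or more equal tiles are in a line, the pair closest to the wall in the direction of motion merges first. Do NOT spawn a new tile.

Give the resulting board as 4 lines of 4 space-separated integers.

Answer: 16  0  0  0
 4  8  0  0
 2 32  2 16
16 16 16  0

Derivation:
Slide left:
row 0: [16, 0, 0, 0] -> [16, 0, 0, 0]
row 1: [0, 4, 0, 8] -> [4, 8, 0, 0]
row 2: [2, 32, 2, 16] -> [2, 32, 2, 16]
row 3: [16, 8, 8, 16] -> [16, 16, 16, 0]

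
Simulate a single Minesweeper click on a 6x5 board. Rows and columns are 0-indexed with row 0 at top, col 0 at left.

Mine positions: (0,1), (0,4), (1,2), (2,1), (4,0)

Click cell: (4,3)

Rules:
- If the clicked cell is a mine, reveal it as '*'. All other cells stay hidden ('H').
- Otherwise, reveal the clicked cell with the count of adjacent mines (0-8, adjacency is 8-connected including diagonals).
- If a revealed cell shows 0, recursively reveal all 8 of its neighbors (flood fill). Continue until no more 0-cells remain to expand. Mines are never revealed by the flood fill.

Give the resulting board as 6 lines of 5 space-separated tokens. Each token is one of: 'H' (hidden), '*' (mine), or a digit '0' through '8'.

H H H H H
H H H 2 1
H H 2 1 0
H 2 1 0 0
H 1 0 0 0
H 1 0 0 0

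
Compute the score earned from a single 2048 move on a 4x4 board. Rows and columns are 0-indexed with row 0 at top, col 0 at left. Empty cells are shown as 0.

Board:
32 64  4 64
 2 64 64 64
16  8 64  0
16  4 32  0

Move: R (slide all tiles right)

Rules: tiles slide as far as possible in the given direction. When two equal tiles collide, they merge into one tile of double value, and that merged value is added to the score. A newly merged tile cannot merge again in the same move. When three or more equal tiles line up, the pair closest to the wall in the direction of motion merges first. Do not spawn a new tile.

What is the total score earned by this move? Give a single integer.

Slide right:
row 0: [32, 64, 4, 64] -> [32, 64, 4, 64]  score +0 (running 0)
row 1: [2, 64, 64, 64] -> [0, 2, 64, 128]  score +128 (running 128)
row 2: [16, 8, 64, 0] -> [0, 16, 8, 64]  score +0 (running 128)
row 3: [16, 4, 32, 0] -> [0, 16, 4, 32]  score +0 (running 128)
Board after move:
 32  64   4  64
  0   2  64 128
  0  16   8  64
  0  16   4  32

Answer: 128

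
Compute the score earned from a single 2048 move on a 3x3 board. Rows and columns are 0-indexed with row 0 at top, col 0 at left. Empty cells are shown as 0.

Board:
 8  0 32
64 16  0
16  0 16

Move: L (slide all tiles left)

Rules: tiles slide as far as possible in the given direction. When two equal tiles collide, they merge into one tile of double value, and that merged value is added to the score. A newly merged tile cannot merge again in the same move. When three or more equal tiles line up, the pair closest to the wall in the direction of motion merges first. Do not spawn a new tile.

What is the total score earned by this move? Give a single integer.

Answer: 32

Derivation:
Slide left:
row 0: [8, 0, 32] -> [8, 32, 0]  score +0 (running 0)
row 1: [64, 16, 0] -> [64, 16, 0]  score +0 (running 0)
row 2: [16, 0, 16] -> [32, 0, 0]  score +32 (running 32)
Board after move:
 8 32  0
64 16  0
32  0  0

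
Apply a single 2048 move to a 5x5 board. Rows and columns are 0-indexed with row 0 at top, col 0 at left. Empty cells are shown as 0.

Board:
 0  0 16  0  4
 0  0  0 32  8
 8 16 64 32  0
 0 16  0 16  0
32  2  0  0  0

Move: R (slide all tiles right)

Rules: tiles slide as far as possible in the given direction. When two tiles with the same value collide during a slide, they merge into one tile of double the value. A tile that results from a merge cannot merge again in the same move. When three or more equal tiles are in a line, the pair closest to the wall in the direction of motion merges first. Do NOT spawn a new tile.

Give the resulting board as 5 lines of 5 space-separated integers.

Answer:  0  0  0 16  4
 0  0  0 32  8
 0  8 16 64 32
 0  0  0  0 32
 0  0  0 32  2

Derivation:
Slide right:
row 0: [0, 0, 16, 0, 4] -> [0, 0, 0, 16, 4]
row 1: [0, 0, 0, 32, 8] -> [0, 0, 0, 32, 8]
row 2: [8, 16, 64, 32, 0] -> [0, 8, 16, 64, 32]
row 3: [0, 16, 0, 16, 0] -> [0, 0, 0, 0, 32]
row 4: [32, 2, 0, 0, 0] -> [0, 0, 0, 32, 2]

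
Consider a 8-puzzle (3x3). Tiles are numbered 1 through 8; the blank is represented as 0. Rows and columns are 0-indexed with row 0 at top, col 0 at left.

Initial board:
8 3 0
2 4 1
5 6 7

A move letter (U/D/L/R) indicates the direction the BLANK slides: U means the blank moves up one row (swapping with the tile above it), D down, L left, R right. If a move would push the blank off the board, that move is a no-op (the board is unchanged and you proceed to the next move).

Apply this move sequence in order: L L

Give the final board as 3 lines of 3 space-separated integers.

After move 1 (L):
8 0 3
2 4 1
5 6 7

After move 2 (L):
0 8 3
2 4 1
5 6 7

Answer: 0 8 3
2 4 1
5 6 7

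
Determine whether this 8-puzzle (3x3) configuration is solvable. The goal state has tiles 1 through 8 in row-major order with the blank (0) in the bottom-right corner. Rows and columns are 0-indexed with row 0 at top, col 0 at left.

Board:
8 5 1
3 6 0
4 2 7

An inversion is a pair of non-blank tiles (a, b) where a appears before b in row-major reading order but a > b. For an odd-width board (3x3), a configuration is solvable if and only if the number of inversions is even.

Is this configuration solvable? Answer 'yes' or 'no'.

Answer: no

Derivation:
Inversions (pairs i<j in row-major order where tile[i] > tile[j] > 0): 15
15 is odd, so the puzzle is not solvable.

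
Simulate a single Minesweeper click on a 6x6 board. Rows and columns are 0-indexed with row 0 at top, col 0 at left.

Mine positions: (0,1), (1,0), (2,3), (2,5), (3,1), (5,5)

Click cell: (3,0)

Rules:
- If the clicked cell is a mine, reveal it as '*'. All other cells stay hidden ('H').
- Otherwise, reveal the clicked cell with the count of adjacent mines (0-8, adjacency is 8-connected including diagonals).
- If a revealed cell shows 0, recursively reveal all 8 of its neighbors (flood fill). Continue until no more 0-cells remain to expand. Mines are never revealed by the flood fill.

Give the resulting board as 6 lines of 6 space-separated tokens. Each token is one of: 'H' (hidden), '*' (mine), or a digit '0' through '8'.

H H H H H H
H H H H H H
H H H H H H
1 H H H H H
H H H H H H
H H H H H H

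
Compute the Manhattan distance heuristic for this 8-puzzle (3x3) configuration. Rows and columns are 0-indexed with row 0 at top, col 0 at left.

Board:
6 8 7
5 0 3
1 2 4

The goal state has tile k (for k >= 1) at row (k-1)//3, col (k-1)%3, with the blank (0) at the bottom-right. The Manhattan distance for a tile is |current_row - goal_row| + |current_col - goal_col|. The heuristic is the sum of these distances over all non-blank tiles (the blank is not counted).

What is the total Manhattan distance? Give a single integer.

Tile 6: at (0,0), goal (1,2), distance |0-1|+|0-2| = 3
Tile 8: at (0,1), goal (2,1), distance |0-2|+|1-1| = 2
Tile 7: at (0,2), goal (2,0), distance |0-2|+|2-0| = 4
Tile 5: at (1,0), goal (1,1), distance |1-1|+|0-1| = 1
Tile 3: at (1,2), goal (0,2), distance |1-0|+|2-2| = 1
Tile 1: at (2,0), goal (0,0), distance |2-0|+|0-0| = 2
Tile 2: at (2,1), goal (0,1), distance |2-0|+|1-1| = 2
Tile 4: at (2,2), goal (1,0), distance |2-1|+|2-0| = 3
Sum: 3 + 2 + 4 + 1 + 1 + 2 + 2 + 3 = 18

Answer: 18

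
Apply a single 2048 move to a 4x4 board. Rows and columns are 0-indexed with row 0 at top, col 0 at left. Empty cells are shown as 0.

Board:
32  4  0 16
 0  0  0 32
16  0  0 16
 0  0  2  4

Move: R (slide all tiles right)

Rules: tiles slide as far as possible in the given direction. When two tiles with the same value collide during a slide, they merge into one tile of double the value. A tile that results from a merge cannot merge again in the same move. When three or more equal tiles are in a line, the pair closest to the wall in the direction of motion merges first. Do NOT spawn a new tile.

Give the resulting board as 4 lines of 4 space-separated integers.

Answer:  0 32  4 16
 0  0  0 32
 0  0  0 32
 0  0  2  4

Derivation:
Slide right:
row 0: [32, 4, 0, 16] -> [0, 32, 4, 16]
row 1: [0, 0, 0, 32] -> [0, 0, 0, 32]
row 2: [16, 0, 0, 16] -> [0, 0, 0, 32]
row 3: [0, 0, 2, 4] -> [0, 0, 2, 4]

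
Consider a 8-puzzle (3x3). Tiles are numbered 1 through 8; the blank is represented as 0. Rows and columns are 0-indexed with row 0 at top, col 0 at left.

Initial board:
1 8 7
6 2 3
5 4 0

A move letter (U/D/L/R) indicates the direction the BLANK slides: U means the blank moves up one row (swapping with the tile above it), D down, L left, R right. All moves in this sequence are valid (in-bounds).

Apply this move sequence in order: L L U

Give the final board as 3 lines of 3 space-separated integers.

Answer: 1 8 7
0 2 3
6 5 4

Derivation:
After move 1 (L):
1 8 7
6 2 3
5 0 4

After move 2 (L):
1 8 7
6 2 3
0 5 4

After move 3 (U):
1 8 7
0 2 3
6 5 4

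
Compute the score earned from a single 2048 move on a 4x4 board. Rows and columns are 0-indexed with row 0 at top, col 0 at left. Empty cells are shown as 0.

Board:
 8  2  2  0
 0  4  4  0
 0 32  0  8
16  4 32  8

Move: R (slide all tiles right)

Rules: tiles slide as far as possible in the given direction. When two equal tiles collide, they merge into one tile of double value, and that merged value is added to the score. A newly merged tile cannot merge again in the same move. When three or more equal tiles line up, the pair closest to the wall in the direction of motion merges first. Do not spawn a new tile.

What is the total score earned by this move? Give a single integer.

Answer: 12

Derivation:
Slide right:
row 0: [8, 2, 2, 0] -> [0, 0, 8, 4]  score +4 (running 4)
row 1: [0, 4, 4, 0] -> [0, 0, 0, 8]  score +8 (running 12)
row 2: [0, 32, 0, 8] -> [0, 0, 32, 8]  score +0 (running 12)
row 3: [16, 4, 32, 8] -> [16, 4, 32, 8]  score +0 (running 12)
Board after move:
 0  0  8  4
 0  0  0  8
 0  0 32  8
16  4 32  8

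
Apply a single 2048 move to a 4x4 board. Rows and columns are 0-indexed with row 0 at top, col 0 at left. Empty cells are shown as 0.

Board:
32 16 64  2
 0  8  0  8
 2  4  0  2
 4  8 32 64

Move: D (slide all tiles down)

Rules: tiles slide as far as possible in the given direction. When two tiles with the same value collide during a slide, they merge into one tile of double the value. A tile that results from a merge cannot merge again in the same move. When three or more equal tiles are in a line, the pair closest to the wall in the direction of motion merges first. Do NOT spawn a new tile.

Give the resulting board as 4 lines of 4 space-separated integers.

Answer:  0 16  0  2
32  8  0  8
 2  4 64  2
 4  8 32 64

Derivation:
Slide down:
col 0: [32, 0, 2, 4] -> [0, 32, 2, 4]
col 1: [16, 8, 4, 8] -> [16, 8, 4, 8]
col 2: [64, 0, 0, 32] -> [0, 0, 64, 32]
col 3: [2, 8, 2, 64] -> [2, 8, 2, 64]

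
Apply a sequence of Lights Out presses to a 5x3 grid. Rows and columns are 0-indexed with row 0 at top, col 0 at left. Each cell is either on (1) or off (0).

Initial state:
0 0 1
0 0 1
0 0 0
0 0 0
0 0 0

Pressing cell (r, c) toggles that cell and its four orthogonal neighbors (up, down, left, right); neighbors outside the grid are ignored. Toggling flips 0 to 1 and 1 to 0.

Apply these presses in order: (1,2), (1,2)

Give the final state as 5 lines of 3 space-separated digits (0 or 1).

After press 1 at (1,2):
0 0 0
0 1 0
0 0 1
0 0 0
0 0 0

After press 2 at (1,2):
0 0 1
0 0 1
0 0 0
0 0 0
0 0 0

Answer: 0 0 1
0 0 1
0 0 0
0 0 0
0 0 0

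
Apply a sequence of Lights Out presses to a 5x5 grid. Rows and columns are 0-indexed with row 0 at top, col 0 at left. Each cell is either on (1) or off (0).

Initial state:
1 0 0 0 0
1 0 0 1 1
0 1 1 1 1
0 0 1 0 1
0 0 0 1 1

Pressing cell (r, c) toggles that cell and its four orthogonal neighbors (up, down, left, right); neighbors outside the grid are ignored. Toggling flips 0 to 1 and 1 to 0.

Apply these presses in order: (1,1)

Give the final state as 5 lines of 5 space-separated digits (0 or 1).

Answer: 1 1 0 0 0
0 1 1 1 1
0 0 1 1 1
0 0 1 0 1
0 0 0 1 1

Derivation:
After press 1 at (1,1):
1 1 0 0 0
0 1 1 1 1
0 0 1 1 1
0 0 1 0 1
0 0 0 1 1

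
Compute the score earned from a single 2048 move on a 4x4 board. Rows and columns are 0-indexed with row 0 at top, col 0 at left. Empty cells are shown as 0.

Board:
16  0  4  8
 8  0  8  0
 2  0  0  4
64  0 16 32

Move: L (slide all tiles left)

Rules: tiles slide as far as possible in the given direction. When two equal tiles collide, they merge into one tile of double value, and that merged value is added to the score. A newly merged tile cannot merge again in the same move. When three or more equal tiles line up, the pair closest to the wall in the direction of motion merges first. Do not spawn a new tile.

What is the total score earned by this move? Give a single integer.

Answer: 16

Derivation:
Slide left:
row 0: [16, 0, 4, 8] -> [16, 4, 8, 0]  score +0 (running 0)
row 1: [8, 0, 8, 0] -> [16, 0, 0, 0]  score +16 (running 16)
row 2: [2, 0, 0, 4] -> [2, 4, 0, 0]  score +0 (running 16)
row 3: [64, 0, 16, 32] -> [64, 16, 32, 0]  score +0 (running 16)
Board after move:
16  4  8  0
16  0  0  0
 2  4  0  0
64 16 32  0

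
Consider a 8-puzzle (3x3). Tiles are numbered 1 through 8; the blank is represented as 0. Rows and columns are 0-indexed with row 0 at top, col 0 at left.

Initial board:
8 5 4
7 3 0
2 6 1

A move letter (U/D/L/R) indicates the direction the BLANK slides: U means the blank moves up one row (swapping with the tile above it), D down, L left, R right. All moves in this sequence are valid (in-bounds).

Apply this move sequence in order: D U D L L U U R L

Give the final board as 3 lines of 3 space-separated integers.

After move 1 (D):
8 5 4
7 3 1
2 6 0

After move 2 (U):
8 5 4
7 3 0
2 6 1

After move 3 (D):
8 5 4
7 3 1
2 6 0

After move 4 (L):
8 5 4
7 3 1
2 0 6

After move 5 (L):
8 5 4
7 3 1
0 2 6

After move 6 (U):
8 5 4
0 3 1
7 2 6

After move 7 (U):
0 5 4
8 3 1
7 2 6

After move 8 (R):
5 0 4
8 3 1
7 2 6

After move 9 (L):
0 5 4
8 3 1
7 2 6

Answer: 0 5 4
8 3 1
7 2 6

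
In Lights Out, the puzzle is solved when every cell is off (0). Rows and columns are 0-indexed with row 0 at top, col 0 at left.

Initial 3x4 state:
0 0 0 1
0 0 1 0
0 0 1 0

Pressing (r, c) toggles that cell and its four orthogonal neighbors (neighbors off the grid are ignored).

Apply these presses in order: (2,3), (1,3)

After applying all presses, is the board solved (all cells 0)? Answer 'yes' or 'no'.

After press 1 at (2,3):
0 0 0 1
0 0 1 1
0 0 0 1

After press 2 at (1,3):
0 0 0 0
0 0 0 0
0 0 0 0

Lights still on: 0

Answer: yes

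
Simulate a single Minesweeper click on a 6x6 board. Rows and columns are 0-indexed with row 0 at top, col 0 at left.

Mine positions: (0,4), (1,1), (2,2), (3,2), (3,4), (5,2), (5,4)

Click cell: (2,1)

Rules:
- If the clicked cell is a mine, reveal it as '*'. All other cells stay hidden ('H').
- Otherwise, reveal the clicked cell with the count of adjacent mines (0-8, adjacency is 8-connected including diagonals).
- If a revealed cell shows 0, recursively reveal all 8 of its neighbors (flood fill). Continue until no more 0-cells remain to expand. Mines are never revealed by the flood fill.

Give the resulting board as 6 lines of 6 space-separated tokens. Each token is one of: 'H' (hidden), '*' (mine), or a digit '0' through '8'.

H H H H H H
H H H H H H
H 3 H H H H
H H H H H H
H H H H H H
H H H H H H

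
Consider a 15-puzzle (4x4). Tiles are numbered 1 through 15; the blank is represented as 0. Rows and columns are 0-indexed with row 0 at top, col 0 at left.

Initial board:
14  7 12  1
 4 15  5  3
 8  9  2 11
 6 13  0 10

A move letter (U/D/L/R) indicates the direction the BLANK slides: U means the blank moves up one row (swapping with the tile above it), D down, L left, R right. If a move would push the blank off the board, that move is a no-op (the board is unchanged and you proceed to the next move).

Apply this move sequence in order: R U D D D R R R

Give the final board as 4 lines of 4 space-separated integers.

After move 1 (R):
14  7 12  1
 4 15  5  3
 8  9  2 11
 6 13 10  0

After move 2 (U):
14  7 12  1
 4 15  5  3
 8  9  2  0
 6 13 10 11

After move 3 (D):
14  7 12  1
 4 15  5  3
 8  9  2 11
 6 13 10  0

After move 4 (D):
14  7 12  1
 4 15  5  3
 8  9  2 11
 6 13 10  0

After move 5 (D):
14  7 12  1
 4 15  5  3
 8  9  2 11
 6 13 10  0

After move 6 (R):
14  7 12  1
 4 15  5  3
 8  9  2 11
 6 13 10  0

After move 7 (R):
14  7 12  1
 4 15  5  3
 8  9  2 11
 6 13 10  0

After move 8 (R):
14  7 12  1
 4 15  5  3
 8  9  2 11
 6 13 10  0

Answer: 14  7 12  1
 4 15  5  3
 8  9  2 11
 6 13 10  0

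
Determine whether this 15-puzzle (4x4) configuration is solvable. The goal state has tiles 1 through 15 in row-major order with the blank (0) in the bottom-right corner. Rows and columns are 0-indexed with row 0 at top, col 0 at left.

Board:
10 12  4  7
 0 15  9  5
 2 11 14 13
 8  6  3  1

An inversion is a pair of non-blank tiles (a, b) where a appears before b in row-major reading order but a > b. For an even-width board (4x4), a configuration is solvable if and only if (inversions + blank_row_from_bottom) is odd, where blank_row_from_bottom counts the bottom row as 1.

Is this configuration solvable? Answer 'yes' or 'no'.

Answer: yes

Derivation:
Inversions: 66
Blank is in row 1 (0-indexed from top), which is row 3 counting from the bottom (bottom = 1).
66 + 3 = 69, which is odd, so the puzzle is solvable.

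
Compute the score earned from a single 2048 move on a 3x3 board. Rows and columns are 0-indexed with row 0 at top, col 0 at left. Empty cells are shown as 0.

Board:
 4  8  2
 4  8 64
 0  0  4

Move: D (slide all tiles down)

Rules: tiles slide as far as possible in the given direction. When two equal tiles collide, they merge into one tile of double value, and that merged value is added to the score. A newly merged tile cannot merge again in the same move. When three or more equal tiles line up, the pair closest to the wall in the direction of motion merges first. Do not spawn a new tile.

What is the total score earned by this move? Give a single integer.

Slide down:
col 0: [4, 4, 0] -> [0, 0, 8]  score +8 (running 8)
col 1: [8, 8, 0] -> [0, 0, 16]  score +16 (running 24)
col 2: [2, 64, 4] -> [2, 64, 4]  score +0 (running 24)
Board after move:
 0  0  2
 0  0 64
 8 16  4

Answer: 24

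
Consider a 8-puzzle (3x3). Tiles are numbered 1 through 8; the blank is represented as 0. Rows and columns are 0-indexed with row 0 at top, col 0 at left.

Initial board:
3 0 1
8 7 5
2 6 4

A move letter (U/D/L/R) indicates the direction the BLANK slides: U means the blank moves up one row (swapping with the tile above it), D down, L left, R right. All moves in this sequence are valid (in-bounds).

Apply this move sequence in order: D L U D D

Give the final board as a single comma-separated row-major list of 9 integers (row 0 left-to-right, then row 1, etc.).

After move 1 (D):
3 7 1
8 0 5
2 6 4

After move 2 (L):
3 7 1
0 8 5
2 6 4

After move 3 (U):
0 7 1
3 8 5
2 6 4

After move 4 (D):
3 7 1
0 8 5
2 6 4

After move 5 (D):
3 7 1
2 8 5
0 6 4

Answer: 3, 7, 1, 2, 8, 5, 0, 6, 4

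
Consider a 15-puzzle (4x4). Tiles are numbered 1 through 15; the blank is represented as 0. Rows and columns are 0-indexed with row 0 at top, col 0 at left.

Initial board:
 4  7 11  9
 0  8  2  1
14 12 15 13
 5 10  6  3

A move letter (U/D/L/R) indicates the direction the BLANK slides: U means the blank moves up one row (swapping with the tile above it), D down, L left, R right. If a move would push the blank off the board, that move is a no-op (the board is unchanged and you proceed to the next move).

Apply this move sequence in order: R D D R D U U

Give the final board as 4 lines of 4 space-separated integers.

After move 1 (R):
 4  7 11  9
 8  0  2  1
14 12 15 13
 5 10  6  3

After move 2 (D):
 4  7 11  9
 8 12  2  1
14  0 15 13
 5 10  6  3

After move 3 (D):
 4  7 11  9
 8 12  2  1
14 10 15 13
 5  0  6  3

After move 4 (R):
 4  7 11  9
 8 12  2  1
14 10 15 13
 5  6  0  3

After move 5 (D):
 4  7 11  9
 8 12  2  1
14 10 15 13
 5  6  0  3

After move 6 (U):
 4  7 11  9
 8 12  2  1
14 10  0 13
 5  6 15  3

After move 7 (U):
 4  7 11  9
 8 12  0  1
14 10  2 13
 5  6 15  3

Answer:  4  7 11  9
 8 12  0  1
14 10  2 13
 5  6 15  3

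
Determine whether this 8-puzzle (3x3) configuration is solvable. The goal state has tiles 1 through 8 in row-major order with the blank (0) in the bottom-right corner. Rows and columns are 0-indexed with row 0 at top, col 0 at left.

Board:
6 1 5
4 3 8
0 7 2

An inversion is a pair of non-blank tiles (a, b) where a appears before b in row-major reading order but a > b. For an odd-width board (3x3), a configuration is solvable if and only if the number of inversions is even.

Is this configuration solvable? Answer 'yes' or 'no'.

Answer: yes

Derivation:
Inversions (pairs i<j in row-major order where tile[i] > tile[j] > 0): 14
14 is even, so the puzzle is solvable.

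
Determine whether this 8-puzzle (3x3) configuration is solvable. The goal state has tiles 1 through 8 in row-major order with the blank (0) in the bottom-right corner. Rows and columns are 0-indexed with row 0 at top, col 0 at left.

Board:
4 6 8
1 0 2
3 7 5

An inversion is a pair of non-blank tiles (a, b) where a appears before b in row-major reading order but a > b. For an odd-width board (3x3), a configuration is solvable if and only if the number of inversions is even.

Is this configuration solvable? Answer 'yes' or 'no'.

Inversions (pairs i<j in row-major order where tile[i] > tile[j] > 0): 13
13 is odd, so the puzzle is not solvable.

Answer: no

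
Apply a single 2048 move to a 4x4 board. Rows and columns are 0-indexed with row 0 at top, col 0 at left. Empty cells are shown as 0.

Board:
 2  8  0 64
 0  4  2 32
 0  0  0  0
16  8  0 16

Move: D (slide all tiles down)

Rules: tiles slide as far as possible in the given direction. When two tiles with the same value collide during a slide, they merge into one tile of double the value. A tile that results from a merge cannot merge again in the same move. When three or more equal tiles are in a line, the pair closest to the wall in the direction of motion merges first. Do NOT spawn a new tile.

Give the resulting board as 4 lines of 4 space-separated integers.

Slide down:
col 0: [2, 0, 0, 16] -> [0, 0, 2, 16]
col 1: [8, 4, 0, 8] -> [0, 8, 4, 8]
col 2: [0, 2, 0, 0] -> [0, 0, 0, 2]
col 3: [64, 32, 0, 16] -> [0, 64, 32, 16]

Answer:  0  0  0  0
 0  8  0 64
 2  4  0 32
16  8  2 16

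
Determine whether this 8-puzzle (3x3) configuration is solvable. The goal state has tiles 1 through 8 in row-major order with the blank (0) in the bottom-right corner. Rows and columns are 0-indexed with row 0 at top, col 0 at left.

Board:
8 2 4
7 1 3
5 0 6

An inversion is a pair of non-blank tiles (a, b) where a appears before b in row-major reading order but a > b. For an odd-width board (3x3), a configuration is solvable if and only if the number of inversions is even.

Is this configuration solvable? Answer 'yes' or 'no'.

Answer: yes

Derivation:
Inversions (pairs i<j in row-major order where tile[i] > tile[j] > 0): 14
14 is even, so the puzzle is solvable.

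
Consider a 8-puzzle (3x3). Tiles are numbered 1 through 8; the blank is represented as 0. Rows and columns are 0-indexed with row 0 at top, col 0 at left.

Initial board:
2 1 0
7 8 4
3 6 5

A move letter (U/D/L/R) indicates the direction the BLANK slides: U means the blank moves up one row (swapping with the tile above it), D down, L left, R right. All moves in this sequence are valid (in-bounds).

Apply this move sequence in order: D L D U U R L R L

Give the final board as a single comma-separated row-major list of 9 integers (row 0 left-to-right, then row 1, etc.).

Answer: 2, 0, 4, 7, 1, 8, 3, 6, 5

Derivation:
After move 1 (D):
2 1 4
7 8 0
3 6 5

After move 2 (L):
2 1 4
7 0 8
3 6 5

After move 3 (D):
2 1 4
7 6 8
3 0 5

After move 4 (U):
2 1 4
7 0 8
3 6 5

After move 5 (U):
2 0 4
7 1 8
3 6 5

After move 6 (R):
2 4 0
7 1 8
3 6 5

After move 7 (L):
2 0 4
7 1 8
3 6 5

After move 8 (R):
2 4 0
7 1 8
3 6 5

After move 9 (L):
2 0 4
7 1 8
3 6 5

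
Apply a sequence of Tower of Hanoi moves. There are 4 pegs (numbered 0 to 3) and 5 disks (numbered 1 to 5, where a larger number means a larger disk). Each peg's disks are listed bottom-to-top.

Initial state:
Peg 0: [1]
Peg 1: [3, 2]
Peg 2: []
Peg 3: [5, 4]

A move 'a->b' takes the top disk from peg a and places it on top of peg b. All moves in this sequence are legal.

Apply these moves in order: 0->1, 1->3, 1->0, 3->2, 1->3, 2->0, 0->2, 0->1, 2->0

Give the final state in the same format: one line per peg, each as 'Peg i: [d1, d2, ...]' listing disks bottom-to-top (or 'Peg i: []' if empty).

Answer: Peg 0: [1]
Peg 1: [2]
Peg 2: []
Peg 3: [5, 4, 3]

Derivation:
After move 1 (0->1):
Peg 0: []
Peg 1: [3, 2, 1]
Peg 2: []
Peg 3: [5, 4]

After move 2 (1->3):
Peg 0: []
Peg 1: [3, 2]
Peg 2: []
Peg 3: [5, 4, 1]

After move 3 (1->0):
Peg 0: [2]
Peg 1: [3]
Peg 2: []
Peg 3: [5, 4, 1]

After move 4 (3->2):
Peg 0: [2]
Peg 1: [3]
Peg 2: [1]
Peg 3: [5, 4]

After move 5 (1->3):
Peg 0: [2]
Peg 1: []
Peg 2: [1]
Peg 3: [5, 4, 3]

After move 6 (2->0):
Peg 0: [2, 1]
Peg 1: []
Peg 2: []
Peg 3: [5, 4, 3]

After move 7 (0->2):
Peg 0: [2]
Peg 1: []
Peg 2: [1]
Peg 3: [5, 4, 3]

After move 8 (0->1):
Peg 0: []
Peg 1: [2]
Peg 2: [1]
Peg 3: [5, 4, 3]

After move 9 (2->0):
Peg 0: [1]
Peg 1: [2]
Peg 2: []
Peg 3: [5, 4, 3]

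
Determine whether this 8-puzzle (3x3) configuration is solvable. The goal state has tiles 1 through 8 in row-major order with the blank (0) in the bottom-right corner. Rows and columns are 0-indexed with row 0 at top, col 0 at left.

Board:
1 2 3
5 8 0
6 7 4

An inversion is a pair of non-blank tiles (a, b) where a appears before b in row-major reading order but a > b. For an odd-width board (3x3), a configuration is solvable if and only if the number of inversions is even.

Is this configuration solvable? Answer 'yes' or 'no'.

Inversions (pairs i<j in row-major order where tile[i] > tile[j] > 0): 6
6 is even, so the puzzle is solvable.

Answer: yes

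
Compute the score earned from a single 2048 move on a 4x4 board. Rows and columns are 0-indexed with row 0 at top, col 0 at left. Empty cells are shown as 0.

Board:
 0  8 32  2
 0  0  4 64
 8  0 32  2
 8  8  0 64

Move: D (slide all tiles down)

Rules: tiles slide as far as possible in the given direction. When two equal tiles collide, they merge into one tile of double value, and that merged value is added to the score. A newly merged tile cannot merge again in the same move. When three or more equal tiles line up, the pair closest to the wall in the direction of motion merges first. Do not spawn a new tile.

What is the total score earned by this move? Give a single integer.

Answer: 32

Derivation:
Slide down:
col 0: [0, 0, 8, 8] -> [0, 0, 0, 16]  score +16 (running 16)
col 1: [8, 0, 0, 8] -> [0, 0, 0, 16]  score +16 (running 32)
col 2: [32, 4, 32, 0] -> [0, 32, 4, 32]  score +0 (running 32)
col 3: [2, 64, 2, 64] -> [2, 64, 2, 64]  score +0 (running 32)
Board after move:
 0  0  0  2
 0  0 32 64
 0  0  4  2
16 16 32 64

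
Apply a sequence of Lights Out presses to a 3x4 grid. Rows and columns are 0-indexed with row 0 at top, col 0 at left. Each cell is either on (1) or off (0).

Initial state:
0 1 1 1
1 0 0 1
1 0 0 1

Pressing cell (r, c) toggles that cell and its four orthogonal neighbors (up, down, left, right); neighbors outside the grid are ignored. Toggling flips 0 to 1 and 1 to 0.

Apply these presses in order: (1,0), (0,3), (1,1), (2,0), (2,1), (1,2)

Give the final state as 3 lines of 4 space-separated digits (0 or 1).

Answer: 1 0 1 0
0 0 0 1
0 1 0 1

Derivation:
After press 1 at (1,0):
1 1 1 1
0 1 0 1
0 0 0 1

After press 2 at (0,3):
1 1 0 0
0 1 0 0
0 0 0 1

After press 3 at (1,1):
1 0 0 0
1 0 1 0
0 1 0 1

After press 4 at (2,0):
1 0 0 0
0 0 1 0
1 0 0 1

After press 5 at (2,1):
1 0 0 0
0 1 1 0
0 1 1 1

After press 6 at (1,2):
1 0 1 0
0 0 0 1
0 1 0 1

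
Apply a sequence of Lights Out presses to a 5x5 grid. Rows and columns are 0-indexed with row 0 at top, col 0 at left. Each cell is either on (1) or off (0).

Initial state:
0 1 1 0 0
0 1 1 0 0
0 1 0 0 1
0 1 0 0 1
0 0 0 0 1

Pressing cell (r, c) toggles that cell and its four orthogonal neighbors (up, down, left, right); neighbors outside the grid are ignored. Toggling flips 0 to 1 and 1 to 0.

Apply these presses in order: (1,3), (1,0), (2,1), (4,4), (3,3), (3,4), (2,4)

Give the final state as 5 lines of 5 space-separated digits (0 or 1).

After press 1 at (1,3):
0 1 1 1 0
0 1 0 1 1
0 1 0 1 1
0 1 0 0 1
0 0 0 0 1

After press 2 at (1,0):
1 1 1 1 0
1 0 0 1 1
1 1 0 1 1
0 1 0 0 1
0 0 0 0 1

After press 3 at (2,1):
1 1 1 1 0
1 1 0 1 1
0 0 1 1 1
0 0 0 0 1
0 0 0 0 1

After press 4 at (4,4):
1 1 1 1 0
1 1 0 1 1
0 0 1 1 1
0 0 0 0 0
0 0 0 1 0

After press 5 at (3,3):
1 1 1 1 0
1 1 0 1 1
0 0 1 0 1
0 0 1 1 1
0 0 0 0 0

After press 6 at (3,4):
1 1 1 1 0
1 1 0 1 1
0 0 1 0 0
0 0 1 0 0
0 0 0 0 1

After press 7 at (2,4):
1 1 1 1 0
1 1 0 1 0
0 0 1 1 1
0 0 1 0 1
0 0 0 0 1

Answer: 1 1 1 1 0
1 1 0 1 0
0 0 1 1 1
0 0 1 0 1
0 0 0 0 1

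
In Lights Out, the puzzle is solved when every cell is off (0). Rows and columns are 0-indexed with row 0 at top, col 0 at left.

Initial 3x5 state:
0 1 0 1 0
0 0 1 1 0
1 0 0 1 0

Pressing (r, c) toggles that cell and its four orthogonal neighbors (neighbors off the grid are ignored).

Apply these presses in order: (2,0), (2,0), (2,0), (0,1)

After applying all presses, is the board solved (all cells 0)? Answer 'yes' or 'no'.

After press 1 at (2,0):
0 1 0 1 0
1 0 1 1 0
0 1 0 1 0

After press 2 at (2,0):
0 1 0 1 0
0 0 1 1 0
1 0 0 1 0

After press 3 at (2,0):
0 1 0 1 0
1 0 1 1 0
0 1 0 1 0

After press 4 at (0,1):
1 0 1 1 0
1 1 1 1 0
0 1 0 1 0

Lights still on: 9

Answer: no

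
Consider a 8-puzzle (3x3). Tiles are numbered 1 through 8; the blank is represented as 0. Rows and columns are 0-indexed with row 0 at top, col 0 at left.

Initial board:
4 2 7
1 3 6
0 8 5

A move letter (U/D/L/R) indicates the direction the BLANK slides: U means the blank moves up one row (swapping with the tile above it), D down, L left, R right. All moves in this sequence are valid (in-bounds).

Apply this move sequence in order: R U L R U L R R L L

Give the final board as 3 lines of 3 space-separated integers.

After move 1 (R):
4 2 7
1 3 6
8 0 5

After move 2 (U):
4 2 7
1 0 6
8 3 5

After move 3 (L):
4 2 7
0 1 6
8 3 5

After move 4 (R):
4 2 7
1 0 6
8 3 5

After move 5 (U):
4 0 7
1 2 6
8 3 5

After move 6 (L):
0 4 7
1 2 6
8 3 5

After move 7 (R):
4 0 7
1 2 6
8 3 5

After move 8 (R):
4 7 0
1 2 6
8 3 5

After move 9 (L):
4 0 7
1 2 6
8 3 5

After move 10 (L):
0 4 7
1 2 6
8 3 5

Answer: 0 4 7
1 2 6
8 3 5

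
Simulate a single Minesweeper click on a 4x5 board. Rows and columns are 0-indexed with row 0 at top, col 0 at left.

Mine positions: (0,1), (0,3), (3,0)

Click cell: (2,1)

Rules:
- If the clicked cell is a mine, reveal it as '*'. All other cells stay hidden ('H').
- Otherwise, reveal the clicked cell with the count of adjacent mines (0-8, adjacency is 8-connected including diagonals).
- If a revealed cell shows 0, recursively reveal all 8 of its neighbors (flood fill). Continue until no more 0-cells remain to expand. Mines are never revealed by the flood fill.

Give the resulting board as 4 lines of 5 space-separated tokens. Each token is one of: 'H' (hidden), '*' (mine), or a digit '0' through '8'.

H H H H H
H H H H H
H 1 H H H
H H H H H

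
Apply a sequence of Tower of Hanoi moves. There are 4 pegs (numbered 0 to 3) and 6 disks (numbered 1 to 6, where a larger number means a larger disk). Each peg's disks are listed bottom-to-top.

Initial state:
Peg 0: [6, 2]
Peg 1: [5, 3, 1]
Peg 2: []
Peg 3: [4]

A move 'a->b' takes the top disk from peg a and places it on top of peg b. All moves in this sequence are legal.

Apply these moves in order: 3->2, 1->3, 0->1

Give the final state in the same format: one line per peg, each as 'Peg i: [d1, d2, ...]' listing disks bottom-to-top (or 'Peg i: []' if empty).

After move 1 (3->2):
Peg 0: [6, 2]
Peg 1: [5, 3, 1]
Peg 2: [4]
Peg 3: []

After move 2 (1->3):
Peg 0: [6, 2]
Peg 1: [5, 3]
Peg 2: [4]
Peg 3: [1]

After move 3 (0->1):
Peg 0: [6]
Peg 1: [5, 3, 2]
Peg 2: [4]
Peg 3: [1]

Answer: Peg 0: [6]
Peg 1: [5, 3, 2]
Peg 2: [4]
Peg 3: [1]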